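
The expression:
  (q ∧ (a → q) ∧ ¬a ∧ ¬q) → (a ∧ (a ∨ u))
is always true.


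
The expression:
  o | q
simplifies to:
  o | q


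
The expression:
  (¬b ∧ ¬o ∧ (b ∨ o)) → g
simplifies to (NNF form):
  True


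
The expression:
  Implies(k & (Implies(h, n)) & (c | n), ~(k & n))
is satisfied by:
  {k: False, n: False}
  {n: True, k: False}
  {k: True, n: False}


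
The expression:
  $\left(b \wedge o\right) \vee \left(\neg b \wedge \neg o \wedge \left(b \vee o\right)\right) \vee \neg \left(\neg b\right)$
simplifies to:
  $b$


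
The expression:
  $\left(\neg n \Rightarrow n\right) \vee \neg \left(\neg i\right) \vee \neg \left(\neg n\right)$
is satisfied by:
  {i: True, n: True}
  {i: True, n: False}
  {n: True, i: False}


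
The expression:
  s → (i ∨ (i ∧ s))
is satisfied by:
  {i: True, s: False}
  {s: False, i: False}
  {s: True, i: True}


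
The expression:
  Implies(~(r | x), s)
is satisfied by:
  {r: True, x: True, s: True}
  {r: True, x: True, s: False}
  {r: True, s: True, x: False}
  {r: True, s: False, x: False}
  {x: True, s: True, r: False}
  {x: True, s: False, r: False}
  {s: True, x: False, r: False}


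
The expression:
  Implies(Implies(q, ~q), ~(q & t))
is always true.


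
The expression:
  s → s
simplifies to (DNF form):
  True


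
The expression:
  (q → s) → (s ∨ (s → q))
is always true.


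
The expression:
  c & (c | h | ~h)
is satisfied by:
  {c: True}


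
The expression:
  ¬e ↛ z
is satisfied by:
  {z: True, e: False}
  {e: False, z: False}
  {e: True, z: True}


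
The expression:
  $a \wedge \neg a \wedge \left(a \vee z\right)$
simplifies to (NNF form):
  $\text{False}$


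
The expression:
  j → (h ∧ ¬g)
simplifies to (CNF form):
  (h ∨ ¬j) ∧ (¬g ∨ ¬j)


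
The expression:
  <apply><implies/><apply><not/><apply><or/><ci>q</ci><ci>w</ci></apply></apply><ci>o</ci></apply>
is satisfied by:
  {q: True, w: True, o: True}
  {q: True, w: True, o: False}
  {q: True, o: True, w: False}
  {q: True, o: False, w: False}
  {w: True, o: True, q: False}
  {w: True, o: False, q: False}
  {o: True, w: False, q: False}


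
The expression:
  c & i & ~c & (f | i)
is never true.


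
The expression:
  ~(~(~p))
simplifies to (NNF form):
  ~p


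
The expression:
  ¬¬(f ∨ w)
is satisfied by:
  {w: True, f: True}
  {w: True, f: False}
  {f: True, w: False}


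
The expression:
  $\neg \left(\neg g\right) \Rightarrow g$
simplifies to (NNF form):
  $\text{True}$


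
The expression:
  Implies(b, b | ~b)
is always true.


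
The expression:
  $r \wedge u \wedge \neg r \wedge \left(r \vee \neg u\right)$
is never true.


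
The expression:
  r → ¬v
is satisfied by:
  {v: False, r: False}
  {r: True, v: False}
  {v: True, r: False}


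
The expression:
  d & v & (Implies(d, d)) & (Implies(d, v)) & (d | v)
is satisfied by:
  {d: True, v: True}


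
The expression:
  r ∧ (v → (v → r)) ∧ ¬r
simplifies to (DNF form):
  False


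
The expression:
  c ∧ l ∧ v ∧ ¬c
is never true.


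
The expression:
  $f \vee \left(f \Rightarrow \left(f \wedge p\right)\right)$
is always true.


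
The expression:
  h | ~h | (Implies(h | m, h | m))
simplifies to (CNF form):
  True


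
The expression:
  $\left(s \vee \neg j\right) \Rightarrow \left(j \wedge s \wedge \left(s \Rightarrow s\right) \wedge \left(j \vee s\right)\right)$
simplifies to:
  $j$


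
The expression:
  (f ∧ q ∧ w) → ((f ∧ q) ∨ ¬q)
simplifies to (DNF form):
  True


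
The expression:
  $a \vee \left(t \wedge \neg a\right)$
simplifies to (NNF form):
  $a \vee t$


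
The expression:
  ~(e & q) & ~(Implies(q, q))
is never true.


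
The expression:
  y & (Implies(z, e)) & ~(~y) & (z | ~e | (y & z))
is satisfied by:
  {y: True, e: False, z: False}
  {z: True, e: True, y: True}


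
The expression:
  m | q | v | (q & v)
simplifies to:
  m | q | v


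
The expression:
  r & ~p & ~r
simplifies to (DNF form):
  False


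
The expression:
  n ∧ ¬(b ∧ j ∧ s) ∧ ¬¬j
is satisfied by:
  {j: True, n: True, s: False, b: False}
  {j: True, b: True, n: True, s: False}
  {j: True, s: True, n: True, b: False}


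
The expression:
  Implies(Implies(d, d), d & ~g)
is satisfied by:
  {d: True, g: False}


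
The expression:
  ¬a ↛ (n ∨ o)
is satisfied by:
  {n: False, o: False, a: False}


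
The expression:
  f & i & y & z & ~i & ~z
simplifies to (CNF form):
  False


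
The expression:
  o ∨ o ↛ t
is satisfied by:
  {o: True}


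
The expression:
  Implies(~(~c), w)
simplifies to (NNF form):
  w | ~c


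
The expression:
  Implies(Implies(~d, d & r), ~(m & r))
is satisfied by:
  {m: False, d: False, r: False}
  {r: True, m: False, d: False}
  {d: True, m: False, r: False}
  {r: True, d: True, m: False}
  {m: True, r: False, d: False}
  {r: True, m: True, d: False}
  {d: True, m: True, r: False}


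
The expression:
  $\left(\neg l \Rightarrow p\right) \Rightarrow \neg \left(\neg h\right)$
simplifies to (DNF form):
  $h \vee \left(\neg l \wedge \neg p\right)$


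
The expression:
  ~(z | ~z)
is never true.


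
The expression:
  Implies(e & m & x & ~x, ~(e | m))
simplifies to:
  True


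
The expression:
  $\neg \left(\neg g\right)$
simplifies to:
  $g$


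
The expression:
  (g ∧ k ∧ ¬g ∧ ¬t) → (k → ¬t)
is always true.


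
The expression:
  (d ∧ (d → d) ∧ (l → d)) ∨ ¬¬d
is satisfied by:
  {d: True}


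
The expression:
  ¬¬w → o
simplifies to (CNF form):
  o ∨ ¬w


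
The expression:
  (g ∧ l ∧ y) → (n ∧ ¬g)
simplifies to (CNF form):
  ¬g ∨ ¬l ∨ ¬y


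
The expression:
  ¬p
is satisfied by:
  {p: False}


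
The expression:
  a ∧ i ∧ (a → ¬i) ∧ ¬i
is never true.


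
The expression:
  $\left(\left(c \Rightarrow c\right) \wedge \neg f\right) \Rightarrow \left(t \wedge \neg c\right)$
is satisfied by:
  {f: True, t: True, c: False}
  {f: True, t: False, c: False}
  {c: True, f: True, t: True}
  {c: True, f: True, t: False}
  {t: True, c: False, f: False}


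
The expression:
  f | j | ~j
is always true.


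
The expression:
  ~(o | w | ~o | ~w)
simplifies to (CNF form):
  False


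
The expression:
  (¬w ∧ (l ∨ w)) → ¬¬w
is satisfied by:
  {w: True, l: False}
  {l: False, w: False}
  {l: True, w: True}


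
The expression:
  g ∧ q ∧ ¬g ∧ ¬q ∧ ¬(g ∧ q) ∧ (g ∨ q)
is never true.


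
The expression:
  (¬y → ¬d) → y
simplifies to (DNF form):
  d ∨ y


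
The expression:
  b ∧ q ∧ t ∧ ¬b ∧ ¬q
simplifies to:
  False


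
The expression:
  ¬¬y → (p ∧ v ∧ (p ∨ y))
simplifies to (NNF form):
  (p ∧ v) ∨ ¬y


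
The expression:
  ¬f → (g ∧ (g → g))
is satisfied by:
  {g: True, f: True}
  {g: True, f: False}
  {f: True, g: False}


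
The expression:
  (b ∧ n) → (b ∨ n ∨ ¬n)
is always true.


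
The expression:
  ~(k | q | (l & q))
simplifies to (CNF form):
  ~k & ~q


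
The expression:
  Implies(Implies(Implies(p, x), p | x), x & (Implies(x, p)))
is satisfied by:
  {p: False, x: False}
  {x: True, p: True}


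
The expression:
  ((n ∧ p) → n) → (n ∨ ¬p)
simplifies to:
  n ∨ ¬p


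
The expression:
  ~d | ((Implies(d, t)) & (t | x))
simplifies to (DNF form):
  t | ~d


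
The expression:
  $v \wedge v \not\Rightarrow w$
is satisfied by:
  {v: True, w: False}


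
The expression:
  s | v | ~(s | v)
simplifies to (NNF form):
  True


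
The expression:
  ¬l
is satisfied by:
  {l: False}


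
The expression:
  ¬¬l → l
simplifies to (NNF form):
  True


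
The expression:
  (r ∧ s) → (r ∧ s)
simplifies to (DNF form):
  True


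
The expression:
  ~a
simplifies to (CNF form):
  ~a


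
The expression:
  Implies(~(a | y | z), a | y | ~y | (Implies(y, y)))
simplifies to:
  True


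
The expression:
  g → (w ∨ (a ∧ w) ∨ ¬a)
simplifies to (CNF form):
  w ∨ ¬a ∨ ¬g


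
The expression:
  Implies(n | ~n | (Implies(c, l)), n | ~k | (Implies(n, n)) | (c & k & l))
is always true.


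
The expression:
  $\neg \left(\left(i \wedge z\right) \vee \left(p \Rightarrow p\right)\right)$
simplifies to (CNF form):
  $\text{False}$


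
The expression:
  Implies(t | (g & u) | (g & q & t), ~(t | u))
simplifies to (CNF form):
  ~t & (~g | ~u)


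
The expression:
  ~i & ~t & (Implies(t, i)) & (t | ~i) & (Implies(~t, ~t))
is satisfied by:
  {i: False, t: False}


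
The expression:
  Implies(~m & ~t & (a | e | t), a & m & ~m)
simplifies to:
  m | t | (~a & ~e)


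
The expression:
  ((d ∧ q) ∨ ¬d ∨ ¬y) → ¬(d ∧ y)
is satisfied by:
  {q: False, d: False, y: False}
  {y: True, q: False, d: False}
  {d: True, q: False, y: False}
  {y: True, d: True, q: False}
  {q: True, y: False, d: False}
  {y: True, q: True, d: False}
  {d: True, q: True, y: False}


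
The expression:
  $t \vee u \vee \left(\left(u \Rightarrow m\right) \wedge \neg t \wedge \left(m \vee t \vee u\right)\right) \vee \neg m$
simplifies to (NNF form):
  $\text{True}$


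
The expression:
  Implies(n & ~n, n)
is always true.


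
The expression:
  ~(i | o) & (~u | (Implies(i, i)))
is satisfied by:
  {i: False, o: False}


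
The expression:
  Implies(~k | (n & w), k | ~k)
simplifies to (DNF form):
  True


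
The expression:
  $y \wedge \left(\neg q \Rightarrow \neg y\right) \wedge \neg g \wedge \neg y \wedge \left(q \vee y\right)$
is never true.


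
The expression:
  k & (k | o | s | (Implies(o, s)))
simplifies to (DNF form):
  k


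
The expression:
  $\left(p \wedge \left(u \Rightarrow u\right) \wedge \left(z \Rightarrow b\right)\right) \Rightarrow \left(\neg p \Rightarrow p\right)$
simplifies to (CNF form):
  $\text{True}$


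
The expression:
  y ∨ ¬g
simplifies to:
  y ∨ ¬g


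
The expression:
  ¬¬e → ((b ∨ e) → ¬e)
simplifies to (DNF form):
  ¬e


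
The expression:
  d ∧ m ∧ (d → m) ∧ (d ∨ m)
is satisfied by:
  {m: True, d: True}


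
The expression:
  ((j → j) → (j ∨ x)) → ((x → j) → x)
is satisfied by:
  {x: True, j: False}
  {j: False, x: False}
  {j: True, x: True}


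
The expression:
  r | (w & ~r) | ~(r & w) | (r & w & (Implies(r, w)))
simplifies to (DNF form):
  True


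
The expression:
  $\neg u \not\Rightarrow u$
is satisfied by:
  {u: False}


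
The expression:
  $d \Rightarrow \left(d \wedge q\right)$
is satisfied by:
  {q: True, d: False}
  {d: False, q: False}
  {d: True, q: True}


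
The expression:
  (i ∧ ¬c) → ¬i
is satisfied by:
  {c: True, i: False}
  {i: False, c: False}
  {i: True, c: True}


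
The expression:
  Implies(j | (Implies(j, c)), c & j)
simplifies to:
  c & j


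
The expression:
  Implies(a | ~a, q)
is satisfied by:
  {q: True}


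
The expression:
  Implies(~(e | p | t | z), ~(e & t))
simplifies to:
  True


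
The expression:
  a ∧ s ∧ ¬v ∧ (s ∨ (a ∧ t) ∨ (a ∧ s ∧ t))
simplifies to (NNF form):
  a ∧ s ∧ ¬v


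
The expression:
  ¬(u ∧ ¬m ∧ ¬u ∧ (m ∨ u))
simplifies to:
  True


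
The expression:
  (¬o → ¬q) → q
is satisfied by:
  {q: True}


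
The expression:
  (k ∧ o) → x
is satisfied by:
  {x: True, k: False, o: False}
  {k: False, o: False, x: False}
  {x: True, o: True, k: False}
  {o: True, k: False, x: False}
  {x: True, k: True, o: False}
  {k: True, x: False, o: False}
  {x: True, o: True, k: True}


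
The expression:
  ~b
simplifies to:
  ~b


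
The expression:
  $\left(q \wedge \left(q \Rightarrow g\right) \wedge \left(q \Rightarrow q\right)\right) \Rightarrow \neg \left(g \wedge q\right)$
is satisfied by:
  {g: False, q: False}
  {q: True, g: False}
  {g: True, q: False}


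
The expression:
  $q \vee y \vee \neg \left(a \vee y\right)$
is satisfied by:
  {y: True, q: True, a: False}
  {y: True, q: False, a: False}
  {q: True, y: False, a: False}
  {y: False, q: False, a: False}
  {y: True, a: True, q: True}
  {y: True, a: True, q: False}
  {a: True, q: True, y: False}


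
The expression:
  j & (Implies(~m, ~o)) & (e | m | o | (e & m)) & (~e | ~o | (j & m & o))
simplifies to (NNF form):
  j & (e | m) & (m | ~o)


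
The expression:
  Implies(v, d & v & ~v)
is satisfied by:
  {v: False}


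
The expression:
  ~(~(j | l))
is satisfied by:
  {l: True, j: True}
  {l: True, j: False}
  {j: True, l: False}


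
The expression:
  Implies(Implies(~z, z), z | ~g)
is always true.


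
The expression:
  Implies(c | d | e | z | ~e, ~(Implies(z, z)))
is never true.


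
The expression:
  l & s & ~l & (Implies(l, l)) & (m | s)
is never true.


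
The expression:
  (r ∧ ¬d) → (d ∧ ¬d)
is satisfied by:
  {d: True, r: False}
  {r: False, d: False}
  {r: True, d: True}


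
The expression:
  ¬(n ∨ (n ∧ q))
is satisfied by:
  {n: False}


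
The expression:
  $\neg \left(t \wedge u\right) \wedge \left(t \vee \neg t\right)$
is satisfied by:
  {u: False, t: False}
  {t: True, u: False}
  {u: True, t: False}


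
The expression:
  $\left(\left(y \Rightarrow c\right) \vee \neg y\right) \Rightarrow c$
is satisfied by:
  {y: True, c: True}
  {y: True, c: False}
  {c: True, y: False}


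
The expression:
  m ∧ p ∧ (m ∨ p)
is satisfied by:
  {m: True, p: True}


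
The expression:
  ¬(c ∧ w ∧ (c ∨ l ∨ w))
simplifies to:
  ¬c ∨ ¬w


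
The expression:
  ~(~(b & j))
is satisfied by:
  {j: True, b: True}


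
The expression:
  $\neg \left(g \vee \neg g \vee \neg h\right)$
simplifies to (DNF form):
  $\text{False}$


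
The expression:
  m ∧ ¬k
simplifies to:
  m ∧ ¬k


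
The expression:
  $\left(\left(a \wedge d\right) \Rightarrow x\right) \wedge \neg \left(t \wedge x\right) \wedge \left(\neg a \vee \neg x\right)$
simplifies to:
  $\left(\neg a \wedge \neg t\right) \vee \left(\neg a \wedge \neg x\right) \vee \left(\neg d \wedge \neg x\right)$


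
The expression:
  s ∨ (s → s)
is always true.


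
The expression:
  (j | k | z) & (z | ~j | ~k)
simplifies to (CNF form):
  (j | k | z) & (j | z | ~j) & (k | z | ~k) & (z | ~j | ~k)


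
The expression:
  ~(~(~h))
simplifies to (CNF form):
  ~h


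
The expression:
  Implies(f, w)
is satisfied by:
  {w: True, f: False}
  {f: False, w: False}
  {f: True, w: True}


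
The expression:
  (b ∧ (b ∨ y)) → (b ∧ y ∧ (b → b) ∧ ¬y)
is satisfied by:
  {b: False}


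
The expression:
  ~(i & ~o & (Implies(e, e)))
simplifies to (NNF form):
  o | ~i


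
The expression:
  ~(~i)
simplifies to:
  i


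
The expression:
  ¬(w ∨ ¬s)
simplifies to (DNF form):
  s ∧ ¬w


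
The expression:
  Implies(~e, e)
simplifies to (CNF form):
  e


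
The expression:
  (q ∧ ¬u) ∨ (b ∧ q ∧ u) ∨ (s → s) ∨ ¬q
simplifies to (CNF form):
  True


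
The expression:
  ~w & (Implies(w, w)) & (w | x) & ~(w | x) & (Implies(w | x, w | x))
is never true.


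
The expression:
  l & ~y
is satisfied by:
  {l: True, y: False}


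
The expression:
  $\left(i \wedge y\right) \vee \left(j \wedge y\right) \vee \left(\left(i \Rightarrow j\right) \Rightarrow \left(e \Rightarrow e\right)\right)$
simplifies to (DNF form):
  $\text{True}$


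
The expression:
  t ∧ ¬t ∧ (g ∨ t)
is never true.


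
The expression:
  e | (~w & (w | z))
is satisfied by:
  {e: True, z: True, w: False}
  {e: True, z: False, w: False}
  {e: True, w: True, z: True}
  {e: True, w: True, z: False}
  {z: True, w: False, e: False}


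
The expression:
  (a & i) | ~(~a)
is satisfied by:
  {a: True}


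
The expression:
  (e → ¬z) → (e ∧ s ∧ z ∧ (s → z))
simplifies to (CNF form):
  e ∧ z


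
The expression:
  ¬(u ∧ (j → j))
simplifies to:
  ¬u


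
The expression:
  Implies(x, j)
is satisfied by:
  {j: True, x: False}
  {x: False, j: False}
  {x: True, j: True}


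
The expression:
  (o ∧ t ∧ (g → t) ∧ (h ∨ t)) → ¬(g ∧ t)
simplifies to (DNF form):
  ¬g ∨ ¬o ∨ ¬t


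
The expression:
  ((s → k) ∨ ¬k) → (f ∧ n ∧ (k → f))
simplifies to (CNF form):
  f ∧ n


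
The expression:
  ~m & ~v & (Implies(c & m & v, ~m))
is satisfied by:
  {v: False, m: False}


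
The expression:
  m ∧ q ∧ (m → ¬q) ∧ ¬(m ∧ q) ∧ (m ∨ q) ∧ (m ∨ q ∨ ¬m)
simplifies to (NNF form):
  False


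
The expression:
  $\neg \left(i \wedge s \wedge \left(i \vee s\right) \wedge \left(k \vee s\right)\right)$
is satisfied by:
  {s: False, i: False}
  {i: True, s: False}
  {s: True, i: False}


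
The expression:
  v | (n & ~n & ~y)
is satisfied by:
  {v: True}


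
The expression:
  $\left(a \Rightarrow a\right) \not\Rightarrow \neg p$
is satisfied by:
  {p: True}


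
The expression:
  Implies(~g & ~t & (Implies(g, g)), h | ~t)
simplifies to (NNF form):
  True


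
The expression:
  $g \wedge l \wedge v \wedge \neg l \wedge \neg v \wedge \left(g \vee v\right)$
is never true.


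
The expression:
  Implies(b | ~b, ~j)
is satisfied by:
  {j: False}


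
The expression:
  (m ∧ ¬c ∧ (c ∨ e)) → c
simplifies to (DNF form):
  c ∨ ¬e ∨ ¬m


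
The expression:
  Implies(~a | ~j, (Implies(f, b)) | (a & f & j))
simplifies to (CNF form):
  (a | b | ~f) & (b | j | ~f)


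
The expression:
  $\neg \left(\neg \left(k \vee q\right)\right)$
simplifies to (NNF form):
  $k \vee q$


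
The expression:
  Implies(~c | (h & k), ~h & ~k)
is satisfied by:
  {c: True, k: False, h: False}
  {k: False, h: False, c: False}
  {c: True, h: True, k: False}
  {c: True, k: True, h: False}


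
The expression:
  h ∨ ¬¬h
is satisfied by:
  {h: True}


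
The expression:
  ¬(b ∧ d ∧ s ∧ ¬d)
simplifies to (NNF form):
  True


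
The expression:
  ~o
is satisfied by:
  {o: False}


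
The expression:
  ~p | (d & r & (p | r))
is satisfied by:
  {r: True, d: True, p: False}
  {r: True, d: False, p: False}
  {d: True, r: False, p: False}
  {r: False, d: False, p: False}
  {r: True, p: True, d: True}


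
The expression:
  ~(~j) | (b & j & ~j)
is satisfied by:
  {j: True}


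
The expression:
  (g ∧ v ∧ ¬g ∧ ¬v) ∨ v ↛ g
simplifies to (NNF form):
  v ∧ ¬g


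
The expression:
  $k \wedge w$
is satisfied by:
  {w: True, k: True}


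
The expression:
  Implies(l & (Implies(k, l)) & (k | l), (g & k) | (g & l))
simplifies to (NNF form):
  g | ~l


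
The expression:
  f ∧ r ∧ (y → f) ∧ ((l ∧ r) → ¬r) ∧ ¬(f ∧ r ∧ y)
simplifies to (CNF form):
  f ∧ r ∧ ¬l ∧ ¬y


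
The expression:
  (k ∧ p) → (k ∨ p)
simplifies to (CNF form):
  True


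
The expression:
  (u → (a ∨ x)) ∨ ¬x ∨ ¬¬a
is always true.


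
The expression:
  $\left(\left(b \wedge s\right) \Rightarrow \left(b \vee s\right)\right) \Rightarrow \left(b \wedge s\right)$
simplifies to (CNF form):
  $b \wedge s$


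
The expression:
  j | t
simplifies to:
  j | t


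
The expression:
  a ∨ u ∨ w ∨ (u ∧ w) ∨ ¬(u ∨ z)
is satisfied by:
  {u: True, a: True, w: True, z: False}
  {u: True, a: True, w: False, z: False}
  {u: True, w: True, z: False, a: False}
  {u: True, w: False, z: False, a: False}
  {a: True, w: True, z: False, u: False}
  {a: True, w: False, z: False, u: False}
  {w: True, a: False, z: False, u: False}
  {w: False, a: False, z: False, u: False}
  {u: True, a: True, z: True, w: True}
  {u: True, a: True, z: True, w: False}
  {u: True, z: True, w: True, a: False}
  {u: True, z: True, w: False, a: False}
  {z: True, a: True, w: True, u: False}
  {z: True, a: True, w: False, u: False}
  {z: True, w: True, a: False, u: False}


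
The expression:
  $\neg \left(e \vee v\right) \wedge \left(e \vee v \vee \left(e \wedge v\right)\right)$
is never true.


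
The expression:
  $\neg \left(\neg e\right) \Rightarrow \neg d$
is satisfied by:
  {e: False, d: False}
  {d: True, e: False}
  {e: True, d: False}


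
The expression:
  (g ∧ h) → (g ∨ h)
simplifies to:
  True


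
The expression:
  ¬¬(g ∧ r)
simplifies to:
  g ∧ r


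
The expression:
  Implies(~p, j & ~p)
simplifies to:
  j | p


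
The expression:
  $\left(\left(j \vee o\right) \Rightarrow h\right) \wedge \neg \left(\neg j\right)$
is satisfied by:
  {h: True, j: True}


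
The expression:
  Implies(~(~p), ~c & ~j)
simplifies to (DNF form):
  ~p | (~c & ~j)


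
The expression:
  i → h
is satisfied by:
  {h: True, i: False}
  {i: False, h: False}
  {i: True, h: True}


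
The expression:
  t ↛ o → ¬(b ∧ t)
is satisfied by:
  {o: True, t: False, b: False}
  {t: False, b: False, o: False}
  {b: True, o: True, t: False}
  {b: True, t: False, o: False}
  {o: True, t: True, b: False}
  {t: True, o: False, b: False}
  {b: True, t: True, o: True}


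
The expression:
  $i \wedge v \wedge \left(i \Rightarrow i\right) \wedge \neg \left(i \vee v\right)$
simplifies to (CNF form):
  $\text{False}$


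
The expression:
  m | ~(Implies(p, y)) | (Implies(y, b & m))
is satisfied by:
  {m: True, y: False}
  {y: False, m: False}
  {y: True, m: True}


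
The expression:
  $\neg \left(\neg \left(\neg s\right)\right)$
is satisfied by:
  {s: False}


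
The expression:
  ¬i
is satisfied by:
  {i: False}


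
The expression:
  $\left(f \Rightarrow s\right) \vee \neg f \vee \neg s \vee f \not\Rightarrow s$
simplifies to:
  $\text{True}$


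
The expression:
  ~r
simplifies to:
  ~r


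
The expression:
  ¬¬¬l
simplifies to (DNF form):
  ¬l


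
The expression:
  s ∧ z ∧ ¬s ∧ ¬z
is never true.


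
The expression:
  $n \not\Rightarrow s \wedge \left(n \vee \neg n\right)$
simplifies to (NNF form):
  $n \wedge \neg s$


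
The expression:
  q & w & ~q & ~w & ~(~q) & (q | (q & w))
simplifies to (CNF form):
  False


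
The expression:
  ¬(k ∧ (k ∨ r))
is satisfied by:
  {k: False}


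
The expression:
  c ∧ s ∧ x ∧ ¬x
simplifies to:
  False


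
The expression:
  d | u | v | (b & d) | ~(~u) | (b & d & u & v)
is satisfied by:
  {d: True, v: True, u: True}
  {d: True, v: True, u: False}
  {d: True, u: True, v: False}
  {d: True, u: False, v: False}
  {v: True, u: True, d: False}
  {v: True, u: False, d: False}
  {u: True, v: False, d: False}


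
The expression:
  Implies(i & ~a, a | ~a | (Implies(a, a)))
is always true.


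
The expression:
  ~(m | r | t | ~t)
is never true.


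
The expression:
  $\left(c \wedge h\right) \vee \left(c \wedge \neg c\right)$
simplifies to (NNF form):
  $c \wedge h$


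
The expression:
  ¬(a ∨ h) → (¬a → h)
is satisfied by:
  {a: True, h: True}
  {a: True, h: False}
  {h: True, a: False}


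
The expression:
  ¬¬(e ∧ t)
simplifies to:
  e ∧ t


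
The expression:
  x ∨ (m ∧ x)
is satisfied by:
  {x: True}


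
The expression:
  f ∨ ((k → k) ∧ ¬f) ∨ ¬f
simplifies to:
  True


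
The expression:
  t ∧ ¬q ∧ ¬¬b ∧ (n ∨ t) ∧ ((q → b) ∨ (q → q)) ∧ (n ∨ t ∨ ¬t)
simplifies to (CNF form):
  b ∧ t ∧ ¬q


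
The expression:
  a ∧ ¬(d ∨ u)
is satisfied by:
  {a: True, u: False, d: False}


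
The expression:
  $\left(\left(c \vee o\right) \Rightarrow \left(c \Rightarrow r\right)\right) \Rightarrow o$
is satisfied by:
  {o: True, c: True, r: False}
  {o: True, c: False, r: False}
  {r: True, o: True, c: True}
  {r: True, o: True, c: False}
  {c: True, r: False, o: False}


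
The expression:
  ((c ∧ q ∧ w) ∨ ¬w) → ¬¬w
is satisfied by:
  {w: True}


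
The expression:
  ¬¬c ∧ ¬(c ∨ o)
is never true.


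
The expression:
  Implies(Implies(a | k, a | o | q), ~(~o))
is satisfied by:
  {k: True, o: True, a: False, q: False}
  {o: True, a: False, q: False, k: False}
  {k: True, o: True, q: True, a: False}
  {o: True, q: True, a: False, k: False}
  {o: True, k: True, a: True, q: False}
  {o: True, a: True, q: False, k: False}
  {k: True, o: True, q: True, a: True}
  {o: True, q: True, a: True, k: False}
  {k: True, a: False, q: False, o: False}


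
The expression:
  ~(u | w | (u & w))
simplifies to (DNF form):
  ~u & ~w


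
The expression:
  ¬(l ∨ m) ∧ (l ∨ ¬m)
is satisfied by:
  {l: False, m: False}


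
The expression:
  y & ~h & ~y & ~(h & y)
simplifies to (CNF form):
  False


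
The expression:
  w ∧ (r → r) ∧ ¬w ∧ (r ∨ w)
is never true.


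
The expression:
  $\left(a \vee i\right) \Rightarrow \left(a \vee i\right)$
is always true.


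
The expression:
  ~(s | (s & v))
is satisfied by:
  {s: False}


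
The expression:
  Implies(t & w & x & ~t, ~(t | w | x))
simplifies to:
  True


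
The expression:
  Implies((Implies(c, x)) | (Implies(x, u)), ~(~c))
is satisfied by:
  {c: True}


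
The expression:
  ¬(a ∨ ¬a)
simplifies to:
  False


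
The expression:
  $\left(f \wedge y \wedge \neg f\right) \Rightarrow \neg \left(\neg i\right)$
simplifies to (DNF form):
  $\text{True}$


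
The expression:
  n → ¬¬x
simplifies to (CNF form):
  x ∨ ¬n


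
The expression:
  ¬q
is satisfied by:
  {q: False}


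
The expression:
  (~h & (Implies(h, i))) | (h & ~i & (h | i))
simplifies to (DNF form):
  ~h | ~i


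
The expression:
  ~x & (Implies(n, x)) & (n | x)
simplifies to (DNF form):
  False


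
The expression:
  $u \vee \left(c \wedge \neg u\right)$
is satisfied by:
  {c: True, u: True}
  {c: True, u: False}
  {u: True, c: False}


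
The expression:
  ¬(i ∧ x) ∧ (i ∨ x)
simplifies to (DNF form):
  (i ∧ ¬x) ∨ (x ∧ ¬i)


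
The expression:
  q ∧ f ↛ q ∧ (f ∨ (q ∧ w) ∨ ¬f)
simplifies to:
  False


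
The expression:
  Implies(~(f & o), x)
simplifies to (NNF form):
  x | (f & o)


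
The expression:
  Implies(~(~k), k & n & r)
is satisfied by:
  {n: True, r: True, k: False}
  {n: True, r: False, k: False}
  {r: True, n: False, k: False}
  {n: False, r: False, k: False}
  {n: True, k: True, r: True}


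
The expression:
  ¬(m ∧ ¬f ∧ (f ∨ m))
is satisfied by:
  {f: True, m: False}
  {m: False, f: False}
  {m: True, f: True}


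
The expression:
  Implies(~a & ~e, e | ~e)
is always true.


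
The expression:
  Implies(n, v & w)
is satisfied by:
  {w: True, v: True, n: False}
  {w: True, v: False, n: False}
  {v: True, w: False, n: False}
  {w: False, v: False, n: False}
  {n: True, w: True, v: True}


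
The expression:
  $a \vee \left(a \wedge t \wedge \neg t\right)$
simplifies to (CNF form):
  $a$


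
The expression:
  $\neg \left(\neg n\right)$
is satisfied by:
  {n: True}


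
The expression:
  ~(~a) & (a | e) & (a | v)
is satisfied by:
  {a: True}


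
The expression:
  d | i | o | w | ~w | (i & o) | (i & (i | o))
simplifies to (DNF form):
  True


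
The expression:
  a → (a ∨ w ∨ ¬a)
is always true.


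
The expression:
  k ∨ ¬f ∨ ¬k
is always true.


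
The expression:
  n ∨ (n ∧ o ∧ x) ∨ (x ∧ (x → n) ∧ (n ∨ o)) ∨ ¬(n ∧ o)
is always true.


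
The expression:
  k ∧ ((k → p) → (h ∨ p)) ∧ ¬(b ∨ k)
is never true.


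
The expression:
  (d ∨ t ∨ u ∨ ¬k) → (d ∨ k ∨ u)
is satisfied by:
  {d: True, k: True, u: True}
  {d: True, k: True, u: False}
  {d: True, u: True, k: False}
  {d: True, u: False, k: False}
  {k: True, u: True, d: False}
  {k: True, u: False, d: False}
  {u: True, k: False, d: False}


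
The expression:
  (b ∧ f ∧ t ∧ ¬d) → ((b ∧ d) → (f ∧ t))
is always true.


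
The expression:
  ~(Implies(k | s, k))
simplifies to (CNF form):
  s & ~k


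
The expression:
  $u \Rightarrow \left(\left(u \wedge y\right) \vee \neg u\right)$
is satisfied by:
  {y: True, u: False}
  {u: False, y: False}
  {u: True, y: True}


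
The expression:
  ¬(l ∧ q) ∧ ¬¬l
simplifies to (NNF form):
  l ∧ ¬q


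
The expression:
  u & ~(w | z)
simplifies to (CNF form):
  u & ~w & ~z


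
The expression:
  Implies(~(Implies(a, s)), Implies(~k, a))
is always true.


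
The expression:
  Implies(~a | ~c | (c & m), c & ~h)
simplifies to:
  c & (a | ~h) & (~h | ~m)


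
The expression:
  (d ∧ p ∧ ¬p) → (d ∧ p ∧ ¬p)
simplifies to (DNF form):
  True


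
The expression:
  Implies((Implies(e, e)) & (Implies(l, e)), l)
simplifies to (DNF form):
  l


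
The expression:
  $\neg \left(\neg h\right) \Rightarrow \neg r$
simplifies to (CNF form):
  $\neg h \vee \neg r$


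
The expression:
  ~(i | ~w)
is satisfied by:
  {w: True, i: False}


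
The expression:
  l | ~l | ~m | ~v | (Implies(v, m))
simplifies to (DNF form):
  True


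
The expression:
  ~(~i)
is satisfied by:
  {i: True}


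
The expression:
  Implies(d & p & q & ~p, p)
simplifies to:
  True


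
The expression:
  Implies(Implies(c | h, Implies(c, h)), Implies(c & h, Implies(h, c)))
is always true.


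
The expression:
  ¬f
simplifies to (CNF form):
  ¬f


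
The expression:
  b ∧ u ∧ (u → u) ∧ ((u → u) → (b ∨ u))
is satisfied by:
  {u: True, b: True}


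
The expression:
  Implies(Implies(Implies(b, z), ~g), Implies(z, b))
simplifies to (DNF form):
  b | g | ~z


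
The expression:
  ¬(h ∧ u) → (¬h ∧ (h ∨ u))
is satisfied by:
  {u: True}


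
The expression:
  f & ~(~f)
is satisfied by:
  {f: True}


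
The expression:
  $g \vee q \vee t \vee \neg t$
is always true.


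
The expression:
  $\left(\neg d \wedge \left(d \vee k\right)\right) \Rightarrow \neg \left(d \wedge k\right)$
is always true.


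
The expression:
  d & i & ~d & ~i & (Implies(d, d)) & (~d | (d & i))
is never true.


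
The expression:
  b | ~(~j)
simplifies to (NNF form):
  b | j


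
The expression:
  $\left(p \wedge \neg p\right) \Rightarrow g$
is always true.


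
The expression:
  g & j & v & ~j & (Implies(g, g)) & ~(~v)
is never true.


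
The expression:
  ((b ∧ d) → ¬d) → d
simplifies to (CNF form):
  d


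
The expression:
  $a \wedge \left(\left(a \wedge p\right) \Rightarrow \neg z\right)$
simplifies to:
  $a \wedge \left(\neg p \vee \neg z\right)$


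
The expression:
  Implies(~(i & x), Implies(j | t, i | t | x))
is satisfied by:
  {i: True, x: True, t: True, j: False}
  {i: True, x: True, t: False, j: False}
  {i: True, t: True, x: False, j: False}
  {i: True, t: False, x: False, j: False}
  {x: True, t: True, i: False, j: False}
  {x: True, i: False, t: False, j: False}
  {x: False, t: True, i: False, j: False}
  {x: False, i: False, t: False, j: False}
  {i: True, j: True, x: True, t: True}
  {i: True, j: True, x: True, t: False}
  {i: True, j: True, t: True, x: False}
  {i: True, j: True, t: False, x: False}
  {j: True, x: True, t: True, i: False}
  {j: True, x: True, t: False, i: False}
  {j: True, t: True, x: False, i: False}


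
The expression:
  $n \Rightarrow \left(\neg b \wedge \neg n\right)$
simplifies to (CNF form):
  $\neg n$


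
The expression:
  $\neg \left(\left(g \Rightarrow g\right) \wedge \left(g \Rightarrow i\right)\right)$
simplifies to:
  $g \wedge \neg i$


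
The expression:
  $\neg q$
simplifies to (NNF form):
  $\neg q$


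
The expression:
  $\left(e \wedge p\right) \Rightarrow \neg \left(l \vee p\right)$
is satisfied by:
  {p: False, e: False}
  {e: True, p: False}
  {p: True, e: False}


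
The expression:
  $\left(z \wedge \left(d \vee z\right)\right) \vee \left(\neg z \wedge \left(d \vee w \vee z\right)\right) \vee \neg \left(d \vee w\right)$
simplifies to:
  $\text{True}$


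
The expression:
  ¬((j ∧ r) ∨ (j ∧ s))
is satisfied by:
  {s: False, j: False, r: False}
  {r: True, s: False, j: False}
  {s: True, r: False, j: False}
  {r: True, s: True, j: False}
  {j: True, r: False, s: False}


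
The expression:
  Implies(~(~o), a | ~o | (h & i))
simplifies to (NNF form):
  a | ~o | (h & i)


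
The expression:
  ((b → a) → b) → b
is always true.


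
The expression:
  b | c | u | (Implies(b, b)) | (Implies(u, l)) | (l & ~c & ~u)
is always true.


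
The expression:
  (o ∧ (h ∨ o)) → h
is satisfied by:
  {h: True, o: False}
  {o: False, h: False}
  {o: True, h: True}


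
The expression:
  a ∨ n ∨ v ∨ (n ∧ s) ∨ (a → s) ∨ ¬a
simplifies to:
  True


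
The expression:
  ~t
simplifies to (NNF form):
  ~t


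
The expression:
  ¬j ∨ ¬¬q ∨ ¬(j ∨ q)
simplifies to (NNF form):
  q ∨ ¬j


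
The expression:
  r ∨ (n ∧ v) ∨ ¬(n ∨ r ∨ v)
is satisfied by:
  {r: True, v: False, n: False}
  {r: True, n: True, v: False}
  {r: True, v: True, n: False}
  {r: True, n: True, v: True}
  {n: False, v: False, r: False}
  {n: True, v: True, r: False}


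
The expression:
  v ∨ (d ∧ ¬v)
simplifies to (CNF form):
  d ∨ v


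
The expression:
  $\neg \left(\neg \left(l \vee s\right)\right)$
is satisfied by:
  {l: True, s: True}
  {l: True, s: False}
  {s: True, l: False}


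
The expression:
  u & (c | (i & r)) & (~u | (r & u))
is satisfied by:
  {r: True, u: True, i: True, c: True}
  {r: True, u: True, i: True, c: False}
  {r: True, u: True, c: True, i: False}


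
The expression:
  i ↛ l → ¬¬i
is always true.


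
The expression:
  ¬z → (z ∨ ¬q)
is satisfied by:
  {z: True, q: False}
  {q: False, z: False}
  {q: True, z: True}


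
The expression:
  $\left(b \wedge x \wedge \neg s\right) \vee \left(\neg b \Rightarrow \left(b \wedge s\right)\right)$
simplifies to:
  $b$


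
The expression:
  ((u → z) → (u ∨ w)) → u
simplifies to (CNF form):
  u ∨ ¬w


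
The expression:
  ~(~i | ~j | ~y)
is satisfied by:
  {i: True, j: True, y: True}


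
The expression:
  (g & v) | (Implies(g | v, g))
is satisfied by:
  {g: True, v: False}
  {v: False, g: False}
  {v: True, g: True}


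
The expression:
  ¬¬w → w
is always true.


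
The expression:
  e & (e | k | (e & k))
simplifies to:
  e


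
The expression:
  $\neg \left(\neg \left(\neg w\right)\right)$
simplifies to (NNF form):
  $\neg w$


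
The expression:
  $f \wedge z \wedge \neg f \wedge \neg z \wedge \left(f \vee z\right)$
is never true.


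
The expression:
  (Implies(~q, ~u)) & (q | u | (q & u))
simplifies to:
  q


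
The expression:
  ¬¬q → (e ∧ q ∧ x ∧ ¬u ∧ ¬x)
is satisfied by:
  {q: False}


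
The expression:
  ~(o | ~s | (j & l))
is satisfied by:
  {s: True, l: False, j: False, o: False}
  {s: True, j: True, l: False, o: False}
  {s: True, l: True, j: False, o: False}


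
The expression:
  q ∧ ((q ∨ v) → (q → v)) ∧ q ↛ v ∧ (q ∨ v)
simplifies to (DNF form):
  False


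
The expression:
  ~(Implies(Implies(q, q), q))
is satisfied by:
  {q: False}


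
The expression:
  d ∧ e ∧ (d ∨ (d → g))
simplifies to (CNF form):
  d ∧ e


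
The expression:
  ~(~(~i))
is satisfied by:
  {i: False}


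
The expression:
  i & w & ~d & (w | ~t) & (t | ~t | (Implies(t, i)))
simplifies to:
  i & w & ~d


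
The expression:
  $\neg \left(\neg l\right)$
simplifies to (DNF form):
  $l$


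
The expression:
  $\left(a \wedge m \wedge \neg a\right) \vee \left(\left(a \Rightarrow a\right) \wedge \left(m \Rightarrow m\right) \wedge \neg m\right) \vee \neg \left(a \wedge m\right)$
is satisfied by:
  {m: False, a: False}
  {a: True, m: False}
  {m: True, a: False}


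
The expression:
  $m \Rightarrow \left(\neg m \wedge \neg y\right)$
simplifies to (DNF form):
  $\neg m$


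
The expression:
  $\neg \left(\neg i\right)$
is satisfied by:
  {i: True}


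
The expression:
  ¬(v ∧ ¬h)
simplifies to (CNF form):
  h ∨ ¬v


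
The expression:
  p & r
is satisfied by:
  {r: True, p: True}


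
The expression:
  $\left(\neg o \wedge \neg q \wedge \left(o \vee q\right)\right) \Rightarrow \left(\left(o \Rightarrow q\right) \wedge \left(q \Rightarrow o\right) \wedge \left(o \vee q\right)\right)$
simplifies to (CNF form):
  $\text{True}$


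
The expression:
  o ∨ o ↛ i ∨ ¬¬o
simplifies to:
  o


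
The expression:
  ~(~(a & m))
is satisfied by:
  {a: True, m: True}


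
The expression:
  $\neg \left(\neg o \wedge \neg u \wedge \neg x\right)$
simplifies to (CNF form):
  $o \vee u \vee x$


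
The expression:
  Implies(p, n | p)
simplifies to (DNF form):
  True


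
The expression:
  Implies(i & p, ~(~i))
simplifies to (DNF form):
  True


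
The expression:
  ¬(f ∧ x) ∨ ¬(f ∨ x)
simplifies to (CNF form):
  ¬f ∨ ¬x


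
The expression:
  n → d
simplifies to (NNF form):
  d ∨ ¬n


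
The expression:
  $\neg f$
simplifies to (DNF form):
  $\neg f$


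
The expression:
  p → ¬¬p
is always true.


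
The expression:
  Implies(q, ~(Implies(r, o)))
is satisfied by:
  {r: True, o: False, q: False}
  {o: False, q: False, r: False}
  {r: True, o: True, q: False}
  {o: True, r: False, q: False}
  {q: True, r: True, o: False}


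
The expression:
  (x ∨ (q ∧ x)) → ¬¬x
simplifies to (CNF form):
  True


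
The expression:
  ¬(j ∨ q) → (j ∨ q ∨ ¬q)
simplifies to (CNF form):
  True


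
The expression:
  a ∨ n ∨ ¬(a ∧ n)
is always true.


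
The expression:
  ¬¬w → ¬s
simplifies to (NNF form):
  ¬s ∨ ¬w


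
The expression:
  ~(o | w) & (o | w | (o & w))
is never true.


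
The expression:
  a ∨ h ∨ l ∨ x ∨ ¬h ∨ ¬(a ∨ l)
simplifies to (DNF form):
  True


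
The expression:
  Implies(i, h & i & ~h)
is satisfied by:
  {i: False}


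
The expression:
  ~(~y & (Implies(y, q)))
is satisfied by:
  {y: True}


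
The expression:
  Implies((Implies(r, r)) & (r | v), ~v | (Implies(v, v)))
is always true.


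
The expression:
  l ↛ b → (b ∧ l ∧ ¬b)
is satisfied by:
  {b: True, l: False}
  {l: False, b: False}
  {l: True, b: True}


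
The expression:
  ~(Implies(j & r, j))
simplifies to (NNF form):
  False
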